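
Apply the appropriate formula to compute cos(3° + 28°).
cos(3° + 28°) = cos 3° cos 28° - sin 3° sin 28° = 0.8572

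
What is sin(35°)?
sin(35°) = 0.5736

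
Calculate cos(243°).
cos(243°) = -0.454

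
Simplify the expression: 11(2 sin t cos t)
11(2 sin t cos t) = 11(sin(2t)) (using Double angle)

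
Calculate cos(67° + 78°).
cos(67° + 78°) = cos 67° cos 78° - sin 67° sin 78° = -0.8192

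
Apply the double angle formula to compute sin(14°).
sin(14°) = 2 sin 7° cos 7° = 0.2419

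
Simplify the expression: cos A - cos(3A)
cos A - cos(3A) = 2 sin(2A) sin A (using Sum-to-product)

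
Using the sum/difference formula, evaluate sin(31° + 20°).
sin(31° + 20°) = sin 31° cos 20° + cos 31° sin 20° = 0.7771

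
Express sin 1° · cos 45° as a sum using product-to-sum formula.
sin 1° cos 45° = (1/2)[sin(1°+45°) + sin(1°-45°)]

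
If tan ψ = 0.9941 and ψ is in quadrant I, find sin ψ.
sin ψ = 0.705 (using tan²ψ + 1 = sec²ψ)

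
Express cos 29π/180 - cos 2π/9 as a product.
cos 29π/180 - cos 2π/9 = -2 sin(23π/120) sin(-11π/360)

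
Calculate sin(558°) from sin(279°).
sin(558°) = 2 sin 279° cos 279° = -0.309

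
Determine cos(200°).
cos(200°) = -0.9397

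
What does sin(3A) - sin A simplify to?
sin(3A) - sin A = 2 cos(2A) sin A (using Sum-to-product)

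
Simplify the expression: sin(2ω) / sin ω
sin(2ω) / sin ω = 2 cos ω (using Double angle)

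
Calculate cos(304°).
cos(304°) = 0.5592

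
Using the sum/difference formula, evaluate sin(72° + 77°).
sin(72° + 77°) = sin 72° cos 77° + cos 72° sin 77° = 0.515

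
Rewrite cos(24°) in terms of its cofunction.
cos(24°) = sin(90° - 24°) = sin(66°)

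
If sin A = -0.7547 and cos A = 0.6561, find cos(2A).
cos(2A) = cos²A - sin²A = -0.1391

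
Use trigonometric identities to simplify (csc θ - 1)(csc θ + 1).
(csc θ - 1)(csc θ + 1) = cot²θ (using Diff. of squares)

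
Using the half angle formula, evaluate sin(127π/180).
sin(127π/180) = √((1 - cos 127π/90)/2) = 0.7986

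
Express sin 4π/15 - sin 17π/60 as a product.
sin 4π/15 - sin 17π/60 = 2 cos(11π/40) sin(-π/120)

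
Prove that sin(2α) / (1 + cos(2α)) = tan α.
LHS = 2 sin α cos α / (2cos²α) = sin α/cos α = tan α = RHS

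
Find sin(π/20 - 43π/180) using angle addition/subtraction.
sin(π/20 - 43π/180) = sin π/20 cos 43π/180 - cos π/20 sin 43π/180 = -0.5592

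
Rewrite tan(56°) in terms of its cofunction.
tan(56°) = cot(90° - 56°) = cot(34°)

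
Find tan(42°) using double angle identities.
tan(42°) = 2 tan 21° / (1 - tan²21°) = 0.9004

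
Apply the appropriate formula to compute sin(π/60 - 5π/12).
sin(π/60 - 5π/12) = sin π/60 cos 5π/12 - cos π/60 sin 5π/12 = -0.9511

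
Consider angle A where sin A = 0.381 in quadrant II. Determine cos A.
cos A = ±√(1 - sin²A) = -0.9246 (negative in QII)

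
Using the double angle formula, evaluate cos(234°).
cos(234°) = cos²117° - sin²117° = -0.5878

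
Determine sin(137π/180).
sin(137π/180) = 0.682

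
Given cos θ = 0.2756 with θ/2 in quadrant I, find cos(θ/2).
cos(θ/2) = ±√((1 + cos θ)/2); positive since θ/2 ∈ QI, so cos(θ/2) = 0.7986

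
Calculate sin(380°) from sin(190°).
sin(380°) = 2 sin 190° cos 190° = 0.342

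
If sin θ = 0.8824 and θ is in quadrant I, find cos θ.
cos θ = 0.4705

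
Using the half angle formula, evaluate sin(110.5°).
sin(110.5°) = √((1 - cos 221°)/2) = 0.9367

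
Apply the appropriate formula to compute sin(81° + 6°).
sin(81° + 6°) = sin 81° cos 6° + cos 81° sin 6° = 0.9986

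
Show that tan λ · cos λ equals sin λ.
LHS = (sin λ/cos λ) · cos λ = sin λ = RHS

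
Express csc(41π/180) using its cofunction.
csc(41π/180) = sec(π/2 - 41π/180) = sec(49π/180)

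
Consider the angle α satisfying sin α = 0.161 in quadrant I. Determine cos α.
cos α = √(1 - sin²α) = 0.987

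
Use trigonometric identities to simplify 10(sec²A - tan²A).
10(sec²A - tan²A) = 10 (using Pythagorean identity)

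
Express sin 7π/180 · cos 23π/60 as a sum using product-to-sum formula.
sin 7π/180 cos 23π/60 = (1/2)[sin(7π/180+23π/60) + sin(7π/180-23π/60)]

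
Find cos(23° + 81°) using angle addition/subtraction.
cos(23° + 81°) = cos 23° cos 81° - sin 23° sin 81° = -0.2419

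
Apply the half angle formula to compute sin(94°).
sin(94°) = √((1 - cos 188°)/2) = 0.9976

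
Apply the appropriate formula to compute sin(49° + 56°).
sin(49° + 56°) = sin 49° cos 56° + cos 49° sin 56° = (√6+√2)/4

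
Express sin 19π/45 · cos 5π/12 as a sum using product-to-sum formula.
sin 19π/45 cos 5π/12 = (1/2)[sin(19π/45+5π/12) + sin(19π/45-5π/12)]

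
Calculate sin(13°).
sin(13°) = 0.225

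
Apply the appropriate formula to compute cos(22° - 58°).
cos(22° - 58°) = cos 22° cos 58° + sin 22° sin 58° = 0.809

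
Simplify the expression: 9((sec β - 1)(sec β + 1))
9((sec β - 1)(sec β + 1)) = 9(tan²β) (using Diff. of squares)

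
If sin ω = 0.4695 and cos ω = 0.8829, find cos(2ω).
cos(2ω) = cos²ω - sin²ω = 0.5591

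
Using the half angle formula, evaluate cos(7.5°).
cos(7.5°) = √((1 + cos 15°)/2) = 0.9914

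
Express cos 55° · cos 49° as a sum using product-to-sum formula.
cos 55° cos 49° = (1/2)[cos(55°-49°) + cos(55°+49°)]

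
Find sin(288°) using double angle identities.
sin(288°) = 2 sin 144° cos 144° = -0.9511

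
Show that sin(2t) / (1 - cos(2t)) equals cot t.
LHS = 2 sin t cos t / (2sin²t) = cos t/sin t = cot t = RHS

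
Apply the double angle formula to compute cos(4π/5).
cos(4π/5) = cos²2π/5 - sin²2π/5 = -0.809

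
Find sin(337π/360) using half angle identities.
sin(337π/360) = √((1 - cos 337π/180)/2) = 0.1994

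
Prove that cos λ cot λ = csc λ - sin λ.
RHS = 1/sin λ - sin λ = (1 - sin²λ)/sin λ = cos²λ/sin λ = cos λ · (cos λ/sin λ) = cos λ cot λ = LHS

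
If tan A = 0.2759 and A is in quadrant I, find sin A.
sin A = 0.266 (using tan²A + 1 = sec²A)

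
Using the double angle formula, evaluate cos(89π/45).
cos(89π/45) = cos²89π/90 - sin²89π/90 = 0.9976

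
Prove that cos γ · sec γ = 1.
LHS = cos γ · (1/cos γ) = 1 = RHS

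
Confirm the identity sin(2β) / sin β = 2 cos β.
LHS = 2 sin β cos β / sin β = 2 cos β = RHS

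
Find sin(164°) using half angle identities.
sin(164°) = √((1 - cos 328°)/2) = 0.2756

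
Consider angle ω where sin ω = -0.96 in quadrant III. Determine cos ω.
cos ω = ±√(1 - sin²ω) = -0.28 (negative in QIII)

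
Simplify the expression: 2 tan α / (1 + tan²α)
2 tan α / (1 + tan²α) = sin(2α) (using Double angle)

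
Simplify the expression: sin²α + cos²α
sin²α + cos²α = 1 (using Pythagorean identity)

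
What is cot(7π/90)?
cot(7π/90) = 4.011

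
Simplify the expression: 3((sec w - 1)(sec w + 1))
3((sec w - 1)(sec w + 1)) = 3(tan²w) (using Diff. of squares)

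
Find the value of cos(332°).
cos(332°) = 0.8829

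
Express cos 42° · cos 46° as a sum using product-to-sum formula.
cos 42° cos 46° = (1/2)[cos(42°-46°) + cos(42°+46°)]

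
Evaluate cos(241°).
cos(241°) = -0.4848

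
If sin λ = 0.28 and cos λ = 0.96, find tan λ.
tan λ = sin λ / cos λ = 0.2917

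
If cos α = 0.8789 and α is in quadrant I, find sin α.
sin α = 0.477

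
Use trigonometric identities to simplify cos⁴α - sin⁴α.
cos⁴α - sin⁴α = cos(2α) (using Factoring + double angle)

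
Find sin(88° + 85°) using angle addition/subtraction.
sin(88° + 85°) = sin 88° cos 85° + cos 88° sin 85° = 0.1219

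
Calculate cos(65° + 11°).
cos(65° + 11°) = cos 65° cos 11° - sin 65° sin 11° = 0.2419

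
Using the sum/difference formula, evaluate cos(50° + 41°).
cos(50° + 41°) = cos 50° cos 41° - sin 50° sin 41° = -0.01745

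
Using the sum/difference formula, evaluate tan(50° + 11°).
tan(50° + 11°) = (tan 50° + tan 11°)/(1 - tan 50° tan 11°) = 1.804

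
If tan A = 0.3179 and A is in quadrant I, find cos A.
cos A = 0.953 (using tan²A + 1 = sec²A)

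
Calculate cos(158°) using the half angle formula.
cos(158°) = -√((1 + cos 316°)/2) = -0.9272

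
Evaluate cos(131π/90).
cos(131π/90) = -0.1392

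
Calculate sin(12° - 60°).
sin(12° - 60°) = sin 12° cos 60° - cos 12° sin 60° = -0.7431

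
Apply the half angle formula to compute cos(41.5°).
cos(41.5°) = √((1 + cos 83°)/2) = 0.749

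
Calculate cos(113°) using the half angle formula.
cos(113°) = -√((1 + cos 226°)/2) = -0.3907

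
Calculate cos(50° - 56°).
cos(50° - 56°) = cos 50° cos 56° + sin 50° sin 56° = 0.9945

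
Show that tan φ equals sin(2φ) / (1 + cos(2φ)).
RHS = 2 sin φ cos φ / (2cos²φ) = sin φ/cos φ = tan φ = LHS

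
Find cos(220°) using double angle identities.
cos(220°) = cos²110° - sin²110° = -0.766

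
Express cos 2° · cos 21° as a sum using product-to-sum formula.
cos 2° cos 21° = (1/2)[cos(2°-21°) + cos(2°+21°)]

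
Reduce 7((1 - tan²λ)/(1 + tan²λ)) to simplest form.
7((1 - tan²λ)/(1 + tan²λ)) = 7(cos(2λ)) (using Double angle)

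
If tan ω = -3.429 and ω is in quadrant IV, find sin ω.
sin ω = -0.96 (using tan²ω + 1 = sec²ω)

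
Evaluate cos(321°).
cos(321°) = 0.7771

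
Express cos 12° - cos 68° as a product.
cos 12° - cos 68° = -2 sin(40°) sin(-28°)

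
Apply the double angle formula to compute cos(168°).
cos(168°) = cos²84° - sin²84° = -0.9781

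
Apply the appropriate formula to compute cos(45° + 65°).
cos(45° + 65°) = cos 45° cos 65° - sin 45° sin 65° = -0.342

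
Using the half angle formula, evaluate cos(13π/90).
cos(13π/90) = √((1 + cos 13π/45)/2) = 0.8988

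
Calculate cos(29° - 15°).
cos(29° - 15°) = cos 29° cos 15° + sin 29° sin 15° = 0.9703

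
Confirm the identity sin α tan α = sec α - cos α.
RHS = 1/cos α - cos α = (1 - cos²α)/cos α = sin²α/cos α = sin α · (sin α/cos α) = sin α tan α = LHS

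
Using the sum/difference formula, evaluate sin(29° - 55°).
sin(29° - 55°) = sin 29° cos 55° - cos 29° sin 55° = -0.4384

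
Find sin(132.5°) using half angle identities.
sin(132.5°) = √((1 - cos 265°)/2) = 0.7373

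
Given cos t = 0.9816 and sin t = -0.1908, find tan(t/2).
tan(t/2) = sin t / (1 + cos t) = -0.09629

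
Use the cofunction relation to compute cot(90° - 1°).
cot(90° - 1°) = tan(1°) = 0.01746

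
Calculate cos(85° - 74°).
cos(85° - 74°) = cos 85° cos 74° + sin 85° sin 74° = 0.9816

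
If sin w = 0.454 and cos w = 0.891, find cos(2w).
cos(2w) = cos²w - sin²w = 0.5878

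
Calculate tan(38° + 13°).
tan(38° + 13°) = (tan 38° + tan 13°)/(1 - tan 38° tan 13°) = 1.235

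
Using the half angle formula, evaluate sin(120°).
sin(120°) = √((1 - cos 240°)/2) = √3/2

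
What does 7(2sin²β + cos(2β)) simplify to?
7(2sin²β + cos(2β)) = 7 (using Double angle)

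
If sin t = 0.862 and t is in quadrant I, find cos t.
cos t = 0.5069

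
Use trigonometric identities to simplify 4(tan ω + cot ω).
4(tan ω + cot ω) = 4(sec ω csc ω) (using Quotient identities)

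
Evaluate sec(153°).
sec(153°) = -1.122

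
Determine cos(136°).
cos(136°) = -0.7193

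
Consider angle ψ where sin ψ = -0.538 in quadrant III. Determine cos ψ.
cos ψ = ±√(1 - sin²ψ) = -0.8429 (negative in QIII)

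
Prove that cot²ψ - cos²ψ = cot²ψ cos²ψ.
LHS = cos²ψ/sin²ψ - cos²ψ = cos²ψ(1/sin²ψ - 1) = cos²ψ · (1 - sin²ψ)/sin²ψ = cos²ψ · cos²ψ/sin²ψ = cos²ψ · cot²ψ = RHS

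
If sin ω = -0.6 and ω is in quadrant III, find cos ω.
cos ω = -0.8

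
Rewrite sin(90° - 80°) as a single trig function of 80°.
sin(90° - 80°) = cos(80°)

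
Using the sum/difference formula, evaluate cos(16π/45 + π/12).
cos(16π/45 + π/12) = cos 16π/45 cos π/12 - sin 16π/45 sin π/12 = 0.1908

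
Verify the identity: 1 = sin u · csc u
RHS = sin u · (1/sin u) = 1 = LHS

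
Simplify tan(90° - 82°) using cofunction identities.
tan(90° - 82°) = cot(82°)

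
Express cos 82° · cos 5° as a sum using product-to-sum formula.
cos 82° cos 5° = (1/2)[cos(82°-5°) + cos(82°+5°)]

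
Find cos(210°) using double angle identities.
cos(210°) = cos²105° - sin²105° = -√3/2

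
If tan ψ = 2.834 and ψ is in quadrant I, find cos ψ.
cos ψ = 0.3328 (using tan²ψ + 1 = sec²ψ)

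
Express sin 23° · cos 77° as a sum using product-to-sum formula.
sin 23° cos 77° = (1/2)[sin(23°+77°) + sin(23°-77°)]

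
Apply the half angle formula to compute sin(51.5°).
sin(51.5°) = √((1 - cos 103°)/2) = 0.7826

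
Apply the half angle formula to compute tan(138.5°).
tan(138.5°) = sin 277° / (1 + cos 277°) = -0.8847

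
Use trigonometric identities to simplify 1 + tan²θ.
1 + tan²θ = sec²θ (using Pythagorean identity)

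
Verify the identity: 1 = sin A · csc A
RHS = sin A · (1/sin A) = 1 = LHS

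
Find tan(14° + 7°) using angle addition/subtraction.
tan(14° + 7°) = (tan 14° + tan 7°)/(1 - tan 14° tan 7°) = 0.3839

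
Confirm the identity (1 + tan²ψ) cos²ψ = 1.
LHS = sec²ψ · cos²ψ = (1/cos²ψ) · cos²ψ = 1 = RHS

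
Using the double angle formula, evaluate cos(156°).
cos(156°) = cos²78° - sin²78° = -0.9135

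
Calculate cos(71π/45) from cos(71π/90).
cos(71π/45) = cos²71π/90 - sin²71π/90 = 0.2419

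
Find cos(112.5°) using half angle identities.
cos(112.5°) = -√((1 + cos 225°)/2) = -0.3827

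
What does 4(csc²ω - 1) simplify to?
4(csc²ω - 1) = 4(cot²ω) (using Pythagorean identity)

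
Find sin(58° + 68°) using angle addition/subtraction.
sin(58° + 68°) = sin 58° cos 68° + cos 58° sin 68° = 0.809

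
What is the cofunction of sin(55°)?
sin(55°) = cos(90° - 55°) = cos(35°)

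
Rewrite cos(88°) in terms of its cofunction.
cos(88°) = sin(90° - 88°) = sin(2°)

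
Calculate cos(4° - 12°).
cos(4° - 12°) = cos 4° cos 12° + sin 4° sin 12° = 0.9903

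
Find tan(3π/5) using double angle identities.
tan(3π/5) = 2 tan 3π/10 / (1 - tan²3π/10) = -3.078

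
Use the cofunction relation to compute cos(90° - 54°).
cos(90° - 54°) = sin(54°) = 0.809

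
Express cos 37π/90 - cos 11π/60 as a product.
cos 37π/90 - cos 11π/60 = -2 sin(107π/360) sin(41π/360)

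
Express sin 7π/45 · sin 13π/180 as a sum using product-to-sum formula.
sin 7π/45 sin 13π/180 = (1/2)[cos(7π/45-13π/180) - cos(7π/45+13π/180)]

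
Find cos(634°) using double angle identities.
cos(634°) = 2cos²317° - 1 = 0.06976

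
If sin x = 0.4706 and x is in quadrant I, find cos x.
cos x = 0.8823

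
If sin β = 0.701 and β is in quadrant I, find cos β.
cos β = 0.7132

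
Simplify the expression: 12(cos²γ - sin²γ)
12(cos²γ - sin²γ) = 12(cos(2γ)) (using Double angle)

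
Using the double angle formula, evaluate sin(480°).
sin(480°) = 2 sin 240° cos 240° = √3/2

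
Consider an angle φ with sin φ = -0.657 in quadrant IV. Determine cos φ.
cos φ = √(1 - sin²φ) = 0.7539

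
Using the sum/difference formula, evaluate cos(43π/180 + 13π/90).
cos(43π/180 + 13π/90) = cos 43π/180 cos 13π/90 - sin 43π/180 sin 13π/90 = 0.3584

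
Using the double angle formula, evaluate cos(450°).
cos(450°) = cos²225° - sin²225° = 0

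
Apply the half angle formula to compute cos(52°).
cos(52°) = √((1 + cos 104°)/2) = 0.6157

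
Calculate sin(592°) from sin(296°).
sin(592°) = 2 sin 296° cos 296° = -0.788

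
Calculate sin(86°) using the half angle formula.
sin(86°) = √((1 - cos 172°)/2) = 0.9976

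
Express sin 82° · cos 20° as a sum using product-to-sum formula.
sin 82° cos 20° = (1/2)[sin(82°+20°) + sin(82°-20°)]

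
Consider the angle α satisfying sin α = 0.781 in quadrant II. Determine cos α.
cos α = ±√(1 - sin²α) = -0.6245 (negative in QII)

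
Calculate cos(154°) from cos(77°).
cos(154°) = cos²77° - sin²77° = -0.8988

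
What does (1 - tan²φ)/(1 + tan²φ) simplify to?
(1 - tan²φ)/(1 + tan²φ) = cos(2φ) (using Double angle)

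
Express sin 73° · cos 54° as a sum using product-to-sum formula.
sin 73° cos 54° = (1/2)[sin(73°+54°) + sin(73°-54°)]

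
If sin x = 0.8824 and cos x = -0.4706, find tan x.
tan x = sin x / cos x = -1.875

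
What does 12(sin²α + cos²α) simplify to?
12(sin²α + cos²α) = 12 (using Pythagorean identity)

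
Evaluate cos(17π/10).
cos(17π/10) = 0.5878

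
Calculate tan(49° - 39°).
tan(49° - 39°) = (tan 49° - tan 39°)/(1 + tan 49° tan 39°) = 0.1763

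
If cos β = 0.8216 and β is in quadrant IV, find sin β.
sin β = -0.5701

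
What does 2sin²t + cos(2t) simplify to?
2sin²t + cos(2t) = 1 (using Double angle)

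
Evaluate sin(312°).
sin(312°) = -0.7431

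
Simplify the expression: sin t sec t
sin t sec t = tan t (using Reciprocal + quotient)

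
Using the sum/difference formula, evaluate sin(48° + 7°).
sin(48° + 7°) = sin 48° cos 7° + cos 48° sin 7° = 0.8192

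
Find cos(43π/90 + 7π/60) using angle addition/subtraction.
cos(43π/90 + 7π/60) = cos 43π/90 cos 7π/60 - sin 43π/90 sin 7π/60 = -0.2924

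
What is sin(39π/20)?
sin(39π/20) = -0.1564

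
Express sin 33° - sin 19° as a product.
sin 33° - sin 19° = 2 cos(26°) sin(7°)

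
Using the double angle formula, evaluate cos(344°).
cos(344°) = cos²172° - sin²172° = 0.9613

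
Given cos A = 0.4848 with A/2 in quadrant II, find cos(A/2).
cos(A/2) = ±√((1 + cos A)/2); negative since A/2 ∈ QII, so cos(A/2) = -0.8616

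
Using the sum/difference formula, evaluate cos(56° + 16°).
cos(56° + 16°) = cos 56° cos 16° - sin 56° sin 16° = 0.309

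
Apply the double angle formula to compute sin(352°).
sin(352°) = 2 sin 176° cos 176° = -0.1392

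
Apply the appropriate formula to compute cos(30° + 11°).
cos(30° + 11°) = cos 30° cos 11° - sin 30° sin 11° = 0.7547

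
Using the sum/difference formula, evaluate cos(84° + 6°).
cos(84° + 6°) = cos 84° cos 6° - sin 84° sin 6° = 0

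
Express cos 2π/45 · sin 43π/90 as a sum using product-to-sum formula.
cos 2π/45 sin 43π/90 = (1/2)[sin(2π/45+43π/90) - sin(2π/45-43π/90)]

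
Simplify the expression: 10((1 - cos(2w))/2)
10((1 - cos(2w))/2) = 10(sin²w) (using Power reduction)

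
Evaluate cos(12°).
cos(12°) = 0.9781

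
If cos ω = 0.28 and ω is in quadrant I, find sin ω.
sin ω = 0.96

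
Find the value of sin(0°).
sin(0°) = 0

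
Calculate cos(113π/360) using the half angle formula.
cos(113π/360) = √((1 + cos 113π/180)/2) = 0.5519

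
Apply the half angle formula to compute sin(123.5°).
sin(123.5°) = √((1 - cos 247°)/2) = 0.8339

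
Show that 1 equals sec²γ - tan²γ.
RHS = 1/cos²γ - sin²γ/cos²γ = (1 - sin²γ)/cos²γ = cos²γ/cos²γ = 1 = LHS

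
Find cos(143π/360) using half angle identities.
cos(143π/360) = √((1 + cos 143π/180)/2) = 0.3173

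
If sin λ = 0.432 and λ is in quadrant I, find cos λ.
cos λ = 0.9019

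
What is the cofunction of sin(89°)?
sin(89°) = cos(90° - 89°) = cos(1°)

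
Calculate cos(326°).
cos(326°) = 0.829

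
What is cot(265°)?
cot(265°) = 0.08749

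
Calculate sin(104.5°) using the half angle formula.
sin(104.5°) = √((1 - cos 209°)/2) = 0.9681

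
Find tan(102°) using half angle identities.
tan(102°) = sin 204° / (1 + cos 204°) = -4.705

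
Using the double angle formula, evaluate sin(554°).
sin(554°) = 2 sin 277° cos 277° = -0.2419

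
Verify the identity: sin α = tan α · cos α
RHS = (sin α/cos α) · cos α = sin α = LHS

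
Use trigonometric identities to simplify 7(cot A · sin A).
7(cot A · sin A) = 7(cos A) (using Quotient identity)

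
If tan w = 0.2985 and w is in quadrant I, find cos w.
cos w = 0.9582 (using tan²w + 1 = sec²w)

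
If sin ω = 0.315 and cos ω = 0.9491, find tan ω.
tan ω = sin ω / cos ω = 0.3319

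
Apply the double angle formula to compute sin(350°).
sin(350°) = 2 sin 175° cos 175° = -0.1736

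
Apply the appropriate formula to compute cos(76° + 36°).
cos(76° + 36°) = cos 76° cos 36° - sin 76° sin 36° = -0.3746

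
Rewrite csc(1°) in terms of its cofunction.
csc(1°) = sec(90° - 1°) = sec(89°)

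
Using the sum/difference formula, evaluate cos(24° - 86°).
cos(24° - 86°) = cos 24° cos 86° + sin 24° sin 86° = 0.4695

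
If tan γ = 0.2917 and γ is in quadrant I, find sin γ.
sin γ = 0.28 (using tan²γ + 1 = sec²γ)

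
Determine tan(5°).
tan(5°) = 0.08749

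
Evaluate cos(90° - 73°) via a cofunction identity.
cos(90° - 73°) = sin(73°) = 0.9563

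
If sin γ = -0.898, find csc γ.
csc γ = 1/sin γ = -1.114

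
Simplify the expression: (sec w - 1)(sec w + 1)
(sec w - 1)(sec w + 1) = tan²w (using Diff. of squares)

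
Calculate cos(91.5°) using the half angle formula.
cos(91.5°) = -√((1 + cos 183°)/2) = -0.02618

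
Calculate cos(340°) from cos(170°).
cos(340°) = cos²170° - sin²170° = 0.9397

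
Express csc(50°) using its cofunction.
csc(50°) = sec(90° - 50°) = sec(40°)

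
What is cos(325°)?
cos(325°) = 0.8192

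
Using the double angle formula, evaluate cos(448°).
cos(448°) = 1 - 2sin²224° = 0.0349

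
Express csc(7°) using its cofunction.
csc(7°) = sec(90° - 7°) = sec(83°)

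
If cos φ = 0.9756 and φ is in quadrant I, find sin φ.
sin φ = 0.2196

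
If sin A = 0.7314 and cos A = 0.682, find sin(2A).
sin(2A) = 2 sin A cos A = 0.9976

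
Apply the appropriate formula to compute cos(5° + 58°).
cos(5° + 58°) = cos 5° cos 58° - sin 5° sin 58° = 0.454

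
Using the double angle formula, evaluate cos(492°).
cos(492°) = cos²246° - sin²246° = -0.6691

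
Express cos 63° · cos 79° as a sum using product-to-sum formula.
cos 63° cos 79° = (1/2)[cos(63°-79°) + cos(63°+79°)]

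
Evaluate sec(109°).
sec(109°) = -3.072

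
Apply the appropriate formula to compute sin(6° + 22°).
sin(6° + 22°) = sin 6° cos 22° + cos 6° sin 22° = 0.4695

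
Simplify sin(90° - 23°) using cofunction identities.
sin(90° - 23°) = cos(23°)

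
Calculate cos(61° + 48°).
cos(61° + 48°) = cos 61° cos 48° - sin 61° sin 48° = -0.3256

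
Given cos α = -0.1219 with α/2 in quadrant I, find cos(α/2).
cos(α/2) = ±√((1 + cos α)/2); positive since α/2 ∈ QI, so cos(α/2) = 0.6626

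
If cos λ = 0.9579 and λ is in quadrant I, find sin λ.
sin λ = 0.2871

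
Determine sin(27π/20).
sin(27π/20) = -0.891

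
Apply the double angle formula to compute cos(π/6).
cos(π/6) = cos²π/12 - sin²π/12 = √3/2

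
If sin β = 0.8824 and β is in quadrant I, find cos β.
cos β = 0.4705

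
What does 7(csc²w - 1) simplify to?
7(csc²w - 1) = 7(cot²w) (using Pythagorean identity)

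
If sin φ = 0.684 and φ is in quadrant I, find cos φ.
cos φ = 0.7295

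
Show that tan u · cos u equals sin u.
LHS = (sin u/cos u) · cos u = sin u = RHS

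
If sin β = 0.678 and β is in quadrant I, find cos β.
cos β = 0.7351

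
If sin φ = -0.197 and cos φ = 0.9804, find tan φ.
tan φ = sin φ / cos φ = -0.2009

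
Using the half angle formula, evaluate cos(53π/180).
cos(53π/180) = √((1 + cos 53π/90)/2) = 0.6018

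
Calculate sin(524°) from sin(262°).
sin(524°) = 2 sin 262° cos 262° = 0.2756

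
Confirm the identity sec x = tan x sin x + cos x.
RHS = sin²x/cos x + cos x = (sin²x + cos²x)/cos x = 1/cos x = sec x = LHS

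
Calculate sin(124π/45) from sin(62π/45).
sin(124π/45) = 2 sin 62π/45 cos 62π/45 = 0.6947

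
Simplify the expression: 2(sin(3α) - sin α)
2(sin(3α) - sin α) = 2(2 cos(2α) sin α) (using Sum-to-product)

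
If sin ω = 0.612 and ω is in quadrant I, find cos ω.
cos ω = 0.7909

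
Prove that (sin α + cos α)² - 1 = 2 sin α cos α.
LHS = sin²α + 2 sin α cos α + cos²α - 1 = (sin²α + cos²α) + 2 sin α cos α - 1 = 1 + 2 sin α cos α - 1 = 2 sin α cos α = RHS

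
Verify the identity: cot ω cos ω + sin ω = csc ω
LHS = cos²ω/sin ω + sin ω = (cos²ω + sin²ω)/sin ω = 1/sin ω = csc ω = RHS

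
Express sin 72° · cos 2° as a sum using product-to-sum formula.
sin 72° cos 2° = (1/2)[sin(72°+2°) + sin(72°-2°)]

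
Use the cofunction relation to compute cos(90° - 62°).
cos(90° - 62°) = sin(62°) = 0.8829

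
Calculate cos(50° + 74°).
cos(50° + 74°) = cos 50° cos 74° - sin 50° sin 74° = -0.5592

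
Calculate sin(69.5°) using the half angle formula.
sin(69.5°) = √((1 - cos 139°)/2) = 0.9367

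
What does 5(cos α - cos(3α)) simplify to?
5(cos α - cos(3α)) = 5(2 sin(2α) sin α) (using Sum-to-product)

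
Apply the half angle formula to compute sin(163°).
sin(163°) = √((1 - cos 326°)/2) = 0.2924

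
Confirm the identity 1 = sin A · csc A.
RHS = sin A · (1/sin A) = 1 = LHS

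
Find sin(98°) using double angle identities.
sin(98°) = 2 sin 49° cos 49° = 0.9903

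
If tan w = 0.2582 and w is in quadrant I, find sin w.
sin w = 0.25 (using tan²w + 1 = sec²w)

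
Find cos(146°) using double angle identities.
cos(146°) = 1 - 2sin²73° = -0.829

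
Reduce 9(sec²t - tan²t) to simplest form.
9(sec²t - tan²t) = 9 (using Pythagorean identity)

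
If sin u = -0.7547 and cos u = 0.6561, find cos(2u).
cos(2u) = cos²u - sin²u = -0.1391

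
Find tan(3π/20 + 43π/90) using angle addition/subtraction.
tan(3π/20 + 43π/90) = (tan 3π/20 + tan 43π/90)/(1 - tan 3π/20 tan 43π/90) = -2.356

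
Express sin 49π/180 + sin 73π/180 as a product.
sin 49π/180 + sin 73π/180 = 2 sin(61π/180) cos(-π/15)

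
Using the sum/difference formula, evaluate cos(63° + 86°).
cos(63° + 86°) = cos 63° cos 86° - sin 63° sin 86° = -0.8572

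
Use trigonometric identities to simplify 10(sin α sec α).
10(sin α sec α) = 10(tan α) (using Reciprocal + quotient)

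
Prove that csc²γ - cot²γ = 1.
LHS = 1/sin²γ - cos²γ/sin²γ = (1 - cos²γ)/sin²γ = sin²γ/sin²γ = 1 = RHS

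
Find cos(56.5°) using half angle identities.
cos(56.5°) = √((1 + cos 113°)/2) = 0.5519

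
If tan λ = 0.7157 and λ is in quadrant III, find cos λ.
cos λ = -0.8132 (using tan²λ + 1 = sec²λ)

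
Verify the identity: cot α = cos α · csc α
RHS = cos α · (1/sin α) = cos α/sin α = cot α = LHS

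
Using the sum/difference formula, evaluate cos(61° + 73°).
cos(61° + 73°) = cos 61° cos 73° - sin 61° sin 73° = -0.6947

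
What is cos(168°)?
cos(168°) = -0.9781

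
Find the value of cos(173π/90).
cos(173π/90) = 0.9703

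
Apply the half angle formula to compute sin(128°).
sin(128°) = √((1 - cos 256°)/2) = 0.788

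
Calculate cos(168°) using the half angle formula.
cos(168°) = -√((1 + cos 336°)/2) = -0.9781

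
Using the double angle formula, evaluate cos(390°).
cos(390°) = cos²195° - sin²195° = √3/2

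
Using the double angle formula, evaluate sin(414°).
sin(414°) = 2 sin 207° cos 207° = 0.809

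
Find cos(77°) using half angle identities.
cos(77°) = √((1 + cos 154°)/2) = 0.225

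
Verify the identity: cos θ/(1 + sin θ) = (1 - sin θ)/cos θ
RHS = (1 - sin θ)(1 + sin θ) / (cos θ(1 + sin θ)) = (1 - sin²θ) / (cos θ(1 + sin θ)) = cos²θ / (cos θ(1 + sin θ)) = cos θ/(1 + sin θ) = LHS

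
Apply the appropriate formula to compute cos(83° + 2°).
cos(83° + 2°) = cos 83° cos 2° - sin 83° sin 2° = 0.08716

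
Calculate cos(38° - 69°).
cos(38° - 69°) = cos 38° cos 69° + sin 38° sin 69° = 0.8572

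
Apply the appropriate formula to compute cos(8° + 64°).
cos(8° + 64°) = cos 8° cos 64° - sin 8° sin 64° = 0.309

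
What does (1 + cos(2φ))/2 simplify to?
(1 + cos(2φ))/2 = cos²φ (using Power reduction)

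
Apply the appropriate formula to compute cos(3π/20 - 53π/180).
cos(3π/20 - 53π/180) = cos 3π/20 cos 53π/180 + sin 3π/20 sin 53π/180 = 0.8988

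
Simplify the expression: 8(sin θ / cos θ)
8(sin θ / cos θ) = 8(tan θ) (using Quotient identity)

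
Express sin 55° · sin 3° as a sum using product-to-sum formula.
sin 55° sin 3° = (1/2)[cos(55°-3°) - cos(55°+3°)]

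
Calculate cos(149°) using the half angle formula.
cos(149°) = -√((1 + cos 298°)/2) = -0.8572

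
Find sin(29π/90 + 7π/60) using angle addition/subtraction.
sin(29π/90 + 7π/60) = sin 29π/90 cos 7π/60 + cos 29π/90 sin 7π/60 = 0.9816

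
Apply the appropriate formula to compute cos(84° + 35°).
cos(84° + 35°) = cos 84° cos 35° - sin 84° sin 35° = -0.4848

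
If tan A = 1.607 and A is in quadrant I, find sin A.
sin A = 0.849 (using tan²A + 1 = sec²A)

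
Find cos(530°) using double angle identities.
cos(530°) = cos²265° - sin²265° = -0.9848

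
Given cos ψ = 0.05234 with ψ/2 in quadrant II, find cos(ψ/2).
cos(ψ/2) = ±√((1 + cos ψ)/2); negative since ψ/2 ∈ QII, so cos(ψ/2) = -0.7254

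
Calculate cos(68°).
cos(68°) = 0.3746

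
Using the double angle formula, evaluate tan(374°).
tan(374°) = 2 tan 187° / (1 - tan²187°) = 0.2493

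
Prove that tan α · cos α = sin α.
LHS = (sin α/cos α) · cos α = sin α = RHS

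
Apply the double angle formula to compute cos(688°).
cos(688°) = 2cos²344° - 1 = 0.848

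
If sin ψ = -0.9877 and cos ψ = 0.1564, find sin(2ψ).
sin(2ψ) = 2 sin ψ cos ψ = -0.309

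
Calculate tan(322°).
tan(322°) = -0.7813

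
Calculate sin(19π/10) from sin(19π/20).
sin(19π/10) = 2 sin 19π/20 cos 19π/20 = -0.309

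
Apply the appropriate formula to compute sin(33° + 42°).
sin(33° + 42°) = sin 33° cos 42° + cos 33° sin 42° = (√6+√2)/4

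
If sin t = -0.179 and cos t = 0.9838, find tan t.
tan t = sin t / cos t = -0.1819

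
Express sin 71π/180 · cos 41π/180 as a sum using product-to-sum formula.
sin 71π/180 cos 41π/180 = (1/2)[sin(71π/180+41π/180) + sin(71π/180-41π/180)]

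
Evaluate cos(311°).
cos(311°) = 0.6561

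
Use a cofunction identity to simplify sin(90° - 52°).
sin(90° - 52°) = cos(52°)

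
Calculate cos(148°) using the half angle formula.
cos(148°) = -√((1 + cos 296°)/2) = -0.848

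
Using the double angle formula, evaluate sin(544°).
sin(544°) = 2 sin 272° cos 272° = -0.06976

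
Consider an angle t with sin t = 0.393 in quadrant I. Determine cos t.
cos t = √(1 - sin²t) = 0.9195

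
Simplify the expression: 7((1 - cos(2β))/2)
7((1 - cos(2β))/2) = 7(sin²β) (using Power reduction)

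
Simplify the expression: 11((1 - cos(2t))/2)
11((1 - cos(2t))/2) = 11(sin²t) (using Power reduction)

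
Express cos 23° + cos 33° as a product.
cos 23° + cos 33° = 2 cos(28°) cos(-5°)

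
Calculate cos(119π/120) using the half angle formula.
cos(119π/120) = -√((1 + cos 119π/60)/2) = -0.9997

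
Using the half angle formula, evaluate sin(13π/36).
sin(13π/36) = √((1 - cos 13π/18)/2) = 0.9063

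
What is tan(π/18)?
tan(π/18) = 0.1763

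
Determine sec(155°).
sec(155°) = -1.103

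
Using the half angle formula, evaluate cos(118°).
cos(118°) = -√((1 + cos 236°)/2) = -0.4695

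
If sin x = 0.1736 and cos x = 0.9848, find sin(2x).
sin(2x) = 2 sin x cos x = 0.3419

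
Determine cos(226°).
cos(226°) = -0.6947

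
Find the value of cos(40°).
cos(40°) = 0.766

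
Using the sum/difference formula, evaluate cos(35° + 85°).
cos(35° + 85°) = cos 35° cos 85° - sin 35° sin 85° = -1/2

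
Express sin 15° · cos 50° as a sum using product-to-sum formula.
sin 15° cos 50° = (1/2)[sin(15°+50°) + sin(15°-50°)]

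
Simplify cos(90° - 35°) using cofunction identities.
cos(90° - 35°) = sin(35°)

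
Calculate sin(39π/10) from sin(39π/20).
sin(39π/10) = 2 sin 39π/20 cos 39π/20 = -0.309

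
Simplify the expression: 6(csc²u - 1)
6(csc²u - 1) = 6(cot²u) (using Pythagorean identity)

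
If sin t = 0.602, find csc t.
csc t = 1/sin t = 1.661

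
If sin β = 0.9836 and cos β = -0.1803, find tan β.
tan β = sin β / cos β = -5.455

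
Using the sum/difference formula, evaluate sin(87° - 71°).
sin(87° - 71°) = sin 87° cos 71° - cos 87° sin 71° = 0.2756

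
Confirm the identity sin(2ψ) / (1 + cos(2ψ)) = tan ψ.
LHS = 2 sin ψ cos ψ / (2cos²ψ) = sin ψ/cos ψ = tan ψ = RHS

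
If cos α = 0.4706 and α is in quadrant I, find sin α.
sin α = 0.8823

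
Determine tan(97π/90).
tan(97π/90) = 0.2493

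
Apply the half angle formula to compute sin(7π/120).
sin(7π/120) = √((1 - cos 7π/60)/2) = 0.1822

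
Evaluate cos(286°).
cos(286°) = 0.2756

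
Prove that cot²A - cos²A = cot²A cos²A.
LHS = cos²A/sin²A - cos²A = cos²A(1/sin²A - 1) = cos²A · (1 - sin²A)/sin²A = cos²A · cos²A/sin²A = cos²A · cot²A = RHS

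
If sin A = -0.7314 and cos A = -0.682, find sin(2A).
sin(2A) = 2 sin A cos A = 0.9976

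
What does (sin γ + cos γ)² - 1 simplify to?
(sin γ + cos γ)² - 1 = sin(2γ) (using Pythagorean + double angle)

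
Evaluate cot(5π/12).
cot(5π/12) = 2-√3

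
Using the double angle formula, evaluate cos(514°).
cos(514°) = cos²257° - sin²257° = -0.8988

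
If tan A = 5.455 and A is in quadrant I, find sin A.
sin A = 0.9836 (using tan²A + 1 = sec²A)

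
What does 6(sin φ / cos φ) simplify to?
6(sin φ / cos φ) = 6(tan φ) (using Quotient identity)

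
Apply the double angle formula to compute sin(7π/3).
sin(7π/3) = 2 sin 7π/6 cos 7π/6 = √3/2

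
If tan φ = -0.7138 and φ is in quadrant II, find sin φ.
sin φ = 0.581 (using tan²φ + 1 = sec²φ)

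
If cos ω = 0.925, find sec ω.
sec ω = 1/cos ω = 1.081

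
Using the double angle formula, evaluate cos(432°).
cos(432°) = 2cos²216° - 1 = 0.309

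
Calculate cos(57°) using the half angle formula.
cos(57°) = √((1 + cos 114°)/2) = 0.5446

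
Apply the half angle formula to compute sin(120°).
sin(120°) = √((1 - cos 240°)/2) = √3/2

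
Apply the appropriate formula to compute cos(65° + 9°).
cos(65° + 9°) = cos 65° cos 9° - sin 65° sin 9° = 0.2756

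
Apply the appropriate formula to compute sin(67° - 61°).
sin(67° - 61°) = sin 67° cos 61° - cos 67° sin 61° = 0.1045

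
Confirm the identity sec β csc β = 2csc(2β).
RHS = 2/sin(2β) = 2/(2 sin β cos β) = 1/(sin β cos β) = (1/cos β)(1/sin β) = sec β csc β = LHS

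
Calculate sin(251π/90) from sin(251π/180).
sin(251π/90) = 2 sin 251π/180 cos 251π/180 = 0.6157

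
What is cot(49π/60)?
cot(49π/60) = -1.54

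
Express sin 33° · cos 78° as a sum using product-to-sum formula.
sin 33° cos 78° = (1/2)[sin(33°+78°) + sin(33°-78°)]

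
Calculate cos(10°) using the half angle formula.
cos(10°) = √((1 + cos 20°)/2) = 0.9848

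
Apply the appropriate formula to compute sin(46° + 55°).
sin(46° + 55°) = sin 46° cos 55° + cos 46° sin 55° = 0.9816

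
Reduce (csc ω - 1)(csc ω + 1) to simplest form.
(csc ω - 1)(csc ω + 1) = cot²ω (using Diff. of squares)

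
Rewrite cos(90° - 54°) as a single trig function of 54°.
cos(90° - 54°) = sin(54°)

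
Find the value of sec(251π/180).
sec(251π/180) = -3.072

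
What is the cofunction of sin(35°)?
sin(35°) = cos(90° - 35°) = cos(55°)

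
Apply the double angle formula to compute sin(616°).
sin(616°) = 2 sin 308° cos 308° = -0.9703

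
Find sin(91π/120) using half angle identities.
sin(91π/120) = √((1 - cos 91π/60)/2) = 0.6884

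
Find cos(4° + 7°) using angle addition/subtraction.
cos(4° + 7°) = cos 4° cos 7° - sin 4° sin 7° = 0.9816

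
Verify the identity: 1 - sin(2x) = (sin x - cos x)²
RHS = sin²x - 2 sin x cos x + cos²x = (sin²x + cos²x) - 2 sin x cos x = 1 - sin(2x) = LHS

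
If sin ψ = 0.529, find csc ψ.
csc ψ = 1/sin ψ = 1.89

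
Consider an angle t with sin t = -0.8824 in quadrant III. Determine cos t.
cos t = ±√(1 - sin²t) = -0.4705 (negative in QIII)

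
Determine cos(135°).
cos(135°) = -√2/2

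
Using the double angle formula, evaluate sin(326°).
sin(326°) = 2 sin 163° cos 163° = -0.5592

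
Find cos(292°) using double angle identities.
cos(292°) = cos²146° - sin²146° = 0.3746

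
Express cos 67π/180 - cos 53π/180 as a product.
cos 67π/180 - cos 53π/180 = -2 sin(π/3) sin(7π/180)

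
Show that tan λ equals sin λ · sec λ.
RHS = sin λ · (1/cos λ) = sin λ/cos λ = tan λ = LHS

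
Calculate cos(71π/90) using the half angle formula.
cos(71π/90) = -√((1 + cos 71π/45)/2) = -0.788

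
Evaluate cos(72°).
cos(72°) = 0.309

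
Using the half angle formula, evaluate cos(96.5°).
cos(96.5°) = -√((1 + cos 193°)/2) = -0.1132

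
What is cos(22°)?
cos(22°) = 0.9272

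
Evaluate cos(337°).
cos(337°) = 0.9205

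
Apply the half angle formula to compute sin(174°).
sin(174°) = √((1 - cos 348°)/2) = 0.1045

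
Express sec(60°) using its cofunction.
sec(60°) = csc(90° - 60°) = csc(30°)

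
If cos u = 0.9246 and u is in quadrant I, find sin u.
sin u = 0.3809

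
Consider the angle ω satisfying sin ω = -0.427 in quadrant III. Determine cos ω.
cos ω = ±√(1 - sin²ω) = -0.9043 (negative in QIII)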